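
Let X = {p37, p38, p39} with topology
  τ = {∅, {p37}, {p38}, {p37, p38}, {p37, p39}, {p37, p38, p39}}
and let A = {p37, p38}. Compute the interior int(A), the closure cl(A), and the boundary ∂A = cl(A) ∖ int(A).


int(A) = {p37, p38}, cl(A) = {p37, p38, p39}, ∂A = {p39}.

Closed sets in (X, τ) are complements of opens:
  closed(X, τ) = {∅, {p38}, {p39}, {p37, p39}, {p38, p39}, {p37, p38, p39}}.
int(A) = ⋃ {U ∈ τ : U ⊆ A}. Opens contained in A: ∅, {p37}, {p38}, {p37, p38}.
Taking the union of these: int(A) = {p37, p38}.
cl(A) = ⋂ {C closed : A ⊆ C}. Closed sets containing A: {p37, p38, p39}.
Intersecting these: cl(A) = {p37, p38, p39}.
∂A = cl(A) ∖ int(A) = {p37, p38, p39} ∖ {p37, p38} = {p39}.


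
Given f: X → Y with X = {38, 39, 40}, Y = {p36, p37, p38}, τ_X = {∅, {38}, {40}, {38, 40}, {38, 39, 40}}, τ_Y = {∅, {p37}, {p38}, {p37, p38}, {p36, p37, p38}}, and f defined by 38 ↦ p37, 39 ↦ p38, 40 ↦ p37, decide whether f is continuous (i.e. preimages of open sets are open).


f is NOT continuous.

Compute f^{-1}(U) for each U ∈ τ_Y:
  U = ∅: f^{-1}(U) = ∅ ∈ τ_X ✓.
  U = {p37}: f^{-1}(U) = {38, 40} ∈ τ_X ✓.
  U = {p38}: f^{-1}(U) = {39} ∉ τ_X ✗.
  U = {p37, p38}: f^{-1}(U) = {38, 39, 40} ∈ τ_X ✓.
  U = {p36, p37, p38}: f^{-1}(U) = {38, 39, 40} ∈ τ_X ✓.
Found U = {p38} with f^{-1}(U) = {39} not in τ_X. Therefore f is NOT continuous.


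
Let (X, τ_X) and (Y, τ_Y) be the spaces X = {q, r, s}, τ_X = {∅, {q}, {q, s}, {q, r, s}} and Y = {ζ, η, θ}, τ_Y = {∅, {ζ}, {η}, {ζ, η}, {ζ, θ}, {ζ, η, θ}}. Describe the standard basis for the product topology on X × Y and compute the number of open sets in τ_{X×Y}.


Basis B = {∅ × ∅, {q} × {ζ}, {q} × {η}, {q} × {ζ, η}, {q} × {ζ, θ}, {q, s} × {ζ}, {q, s} × {η}, {q} × {ζ, η, θ}, {q, r, s} × {ζ}, {q, r, s} × {η}, {q, s} × {ζ, η}, {q, s} × {ζ, θ}, {q, s} × {ζ, η, θ}, {q, r, s} × {ζ, η}, {q, r, s} × {ζ, θ}, {q, r, s} × {ζ, η, θ}}; |τ_{X×Y}| = 40.

Enumerate products U × V with U ∈ τ_X, V ∈ τ_Y (deduplicated):
  ∅ × ∅ = {} (∅)
  {q} × {ζ} = {(q,ζ)}
  {q} × {η} = {(q,η)}
  {q} × {ζ, η} = {(q,ζ), (q,η)}
  {q} × {ζ, θ} = {(q,ζ), (q,θ)}
  {q, s} × {ζ} = {(q,ζ), (s,ζ)}
  {q, s} × {η} = {(q,η), (s,η)}
  {q} × {ζ, η, θ} = {(q,ζ), (q,η), (q,θ)}
  {q, r, s} × {ζ} = {(q,ζ), (r,ζ), (s,ζ)}
  {q, r, s} × {η} = {(q,η), (r,η), (s,η)}
  {q, s} × {ζ, η} = {(q,ζ), (q,η), (s,ζ), (s,η)}
  {q, s} × {ζ, θ} = {(q,ζ), (q,θ), (s,ζ), (s,θ)}
  {q, s} × {ζ, η, θ} = {(q,ζ), (q,η), (q,θ), (s,ζ), (s,η), (s,θ)}
  {q, r, s} × {ζ, η} = {(q,ζ), (q,η), (r,ζ), (r,η), (s,ζ), (s,η)}
  {q, r, s} × {ζ, θ} = {(q,ζ), (q,θ), (r,ζ), (r,θ), (s,ζ), (s,θ)}
  {q, r, s} × {ζ, η, θ} = {(q,ζ), (q,η), (q,θ), (r,ζ), (r,η), (r,θ), (s,ζ), (s,η), (s,θ)}
These 16 distinct sets form the basis B.
Close under arbitrary unions to get τ_{X×Y}; counting gives |τ_{X×Y}| = 40.


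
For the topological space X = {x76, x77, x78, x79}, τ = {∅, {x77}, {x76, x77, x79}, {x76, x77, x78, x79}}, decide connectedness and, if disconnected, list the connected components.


(X, τ) is connected.

Find clopen sets (U ∈ τ with X ∖ U ∈ τ):
  U = ∅, X ∖ U = {x76, x77, x78, x79} — both open, so U is clopen.
  U = {x76, x77, x78, x79}, X ∖ U = ∅ — both open, so U is clopen.
Only trivial clopens (∅ and X) exist, so (X, τ) is connected.
Compute connected components by grouping points that agree on all clopens:
  component: {x76, x77, x78, x79}


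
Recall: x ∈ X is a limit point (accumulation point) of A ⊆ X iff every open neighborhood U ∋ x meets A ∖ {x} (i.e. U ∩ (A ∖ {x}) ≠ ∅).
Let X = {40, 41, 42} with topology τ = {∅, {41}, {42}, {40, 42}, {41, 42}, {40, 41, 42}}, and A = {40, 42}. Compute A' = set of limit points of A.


A' = {40}

For each x ∈ X, list the open sets U ∈ τ with x ∈ U, then check whether U ∩ (A ∖ {x}) ≠ ∅ for every such U.
  x = 40: opens ∋ x are {40, 42}, {40, 41, 42}; each meets A ∖ {40}, so x IS a limit point.
  x = 41: open {41} ∋ x has {41} ∩ (A ∖ {41}) = ∅, so x is NOT a limit point.
  x = 42: open {42} ∋ x has {42} ∩ (A ∖ {42}) = ∅, so x is NOT a limit point.
Collecting: A' = {40}.


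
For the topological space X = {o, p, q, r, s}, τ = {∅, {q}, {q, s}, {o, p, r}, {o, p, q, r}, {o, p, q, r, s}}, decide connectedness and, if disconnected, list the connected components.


(X, τ) is disconnected; components = [{q, s}, {o, p, r}].

Find clopen sets (U ∈ τ with X ∖ U ∈ τ):
  U = ∅, X ∖ U = {o, p, q, r, s} — both open, so U is clopen.
  U = {q, s}, X ∖ U = {o, p, r} — both open, so U is clopen.
  U = {o, p, r}, X ∖ U = {q, s} — both open, so U is clopen.
  U = {o, p, q, r, s}, X ∖ U = ∅ — both open, so U is clopen.
Nontrivial clopen(s) exist: e.g. {q, s}. So (X, τ) is disconnected.
Compute connected components by grouping points that agree on all clopens:
  component: {q, s}
  component: {o, p, r}


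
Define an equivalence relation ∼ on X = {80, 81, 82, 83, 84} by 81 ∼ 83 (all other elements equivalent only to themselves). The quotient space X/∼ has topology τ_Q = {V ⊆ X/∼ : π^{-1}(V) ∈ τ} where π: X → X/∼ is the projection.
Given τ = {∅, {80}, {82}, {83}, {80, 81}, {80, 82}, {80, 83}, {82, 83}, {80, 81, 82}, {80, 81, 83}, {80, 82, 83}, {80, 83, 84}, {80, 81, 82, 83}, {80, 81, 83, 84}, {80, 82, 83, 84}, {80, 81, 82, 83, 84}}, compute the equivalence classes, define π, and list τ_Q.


X/∼ = {[80], [81=83], [82], [84]}; |τ_Q| = 8.

Equivalence classes: [80], [81=83], [82], [84].
Quotient map π: X → X/∼ sends 80 ↦ [80], 81 ↦ [81=83], 82 ↦ [82], 83 ↦ [81=83], 84 ↦ [84].
For each subset V ⊆ X/∼, compute π^{-1}(V) ⊆ X and check whether π^{-1}(V) ∈ τ. V is open in τ_Q iff π^{-1}(V) ∈ τ.
  V = {}: π^{-1}(V) = ∅ ∈ τ ✓.
  V = {[80]}: π^{-1}(V) = {80} ∈ τ ✓.
  V = {[81=83]}: π^{-1}(V) = {81, 83} ∉ τ ✗.
  V = {[80], [81=83]}: π^{-1}(V) = {80, 81, 83} ∈ τ ✓.
  V = {[82]}: π^{-1}(V) = {82} ∈ τ ✓.
  V = {[80], [82]}: π^{-1}(V) = {80, 82} ∈ τ ✓.
  V = {[81=83], [82]}: π^{-1}(V) = {81, 82, 83} ∉ τ ✗.
  V = {[80], [81=83], [82]}: π^{-1}(V) = {80, 81, 82, 83} ∈ τ ✓.
  V = {[84]}: π^{-1}(V) = {84} ∉ τ ✗.
  V = {[80], [84]}: π^{-1}(V) = {80, 84} ∉ τ ✗.
  V = {[81=83], [84]}: π^{-1}(V) = {81, 83, 84} ∉ τ ✗.
  V = {[80], [81=83], [84]}: π^{-1}(V) = {80, 81, 83, 84} ∈ τ ✓.
  V = {[82], [84]}: π^{-1}(V) = {82, 84} ∉ τ ✗.
  V = {[80], [82], [84]}: π^{-1}(V) = {80, 82, 84} ∉ τ ✗.
  V = {[81=83], [82], [84]}: π^{-1}(V) = {81, 82, 83, 84} ∉ τ ✗.
  V = {[80], [81=83], [82], [84]}: π^{-1}(V) = {80, 81, 82, 83, 84} ∈ τ ✓.
Open sets in the quotient: τ_Q = {{}, {[80]}, {[80], [81=83]}, {[82]}, {[80], [82]}, {[80], [81=83], [82]}, {[80], [81=83], [84]}, {[80], [81=83], [82], [84]}} (8 elements).


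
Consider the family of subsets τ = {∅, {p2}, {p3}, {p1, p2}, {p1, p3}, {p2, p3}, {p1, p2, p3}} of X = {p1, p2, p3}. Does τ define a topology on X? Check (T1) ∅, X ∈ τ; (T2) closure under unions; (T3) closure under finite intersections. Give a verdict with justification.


τ is NOT a topology on X.

Axiom (T1): ∅ ∈ τ? Yes; X ∈ τ? Yes.
Axiom (T2/T3): check pairwise unions and intersections of members of τ.
Counterexample for (T3): {p1, p2} ∩ {p1, p3} = {p1} ∉ τ. Therefore τ is NOT a topology.


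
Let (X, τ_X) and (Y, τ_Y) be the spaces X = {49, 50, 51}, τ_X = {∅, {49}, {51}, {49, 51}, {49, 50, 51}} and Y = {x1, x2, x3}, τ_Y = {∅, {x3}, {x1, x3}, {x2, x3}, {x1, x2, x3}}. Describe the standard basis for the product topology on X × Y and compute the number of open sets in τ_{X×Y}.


Basis B = {∅ × ∅, {49} × {x3}, {51} × {x3}, {49} × {x1, x3}, {49} × {x2, x3}, {49, 51} × {x3}, {51} × {x1, x3}, {51} × {x2, x3}, {49} × {x1, x2, x3}, {49, 50, 51} × {x3}, {51} × {x1, x2, x3}, {49, 51} × {x1, x3}, {49, 51} × {x2, x3}, {49, 51} × {x1, x2, x3}, {49, 50, 51} × {x1, x3}, {49, 50, 51} × {x2, x3}, {49, 50, 51} × {x1, x2, x3}}; |τ_{X×Y}| = 50.

Enumerate products U × V with U ∈ τ_X, V ∈ τ_Y (deduplicated):
  ∅ × ∅ = {} (∅)
  {49} × {x3} = {(49,x3)}
  {51} × {x3} = {(51,x3)}
  {49} × {x1, x3} = {(49,x1), (49,x3)}
  {49} × {x2, x3} = {(49,x2), (49,x3)}
  {49, 51} × {x3} = {(49,x3), (51,x3)}
  {51} × {x1, x3} = {(51,x1), (51,x3)}
  {51} × {x2, x3} = {(51,x2), (51,x3)}
  {49} × {x1, x2, x3} = {(49,x1), (49,x2), (49,x3)}
  {49, 50, 51} × {x3} = {(49,x3), (50,x3), (51,x3)}
  {51} × {x1, x2, x3} = {(51,x1), (51,x2), (51,x3)}
  {49, 51} × {x1, x3} = {(49,x1), (49,x3), (51,x1), (51,x3)}
  {49, 51} × {x2, x3} = {(49,x2), (49,x3), (51,x2), (51,x3)}
  {49, 51} × {x1, x2, x3} = {(49,x1), (49,x2), (49,x3), (51,x1), (51,x2), (51,x3)}
  {49, 50, 51} × {x1, x3} = {(49,x1), (49,x3), (50,x1), (50,x3), (51,x1), (51,x3)}
  {49, 50, 51} × {x2, x3} = {(49,x2), (49,x3), (50,x2), (50,x3), (51,x2), (51,x3)}
  {49, 50, 51} × {x1, x2, x3} = {(49,x1), (49,x2), (49,x3), (50,x1), (50,x2), (50,x3), (51,x1), (51,x2), (51,x3)}
These 17 distinct sets form the basis B.
Close under arbitrary unions to get τ_{X×Y}; counting gives |τ_{X×Y}| = 50.


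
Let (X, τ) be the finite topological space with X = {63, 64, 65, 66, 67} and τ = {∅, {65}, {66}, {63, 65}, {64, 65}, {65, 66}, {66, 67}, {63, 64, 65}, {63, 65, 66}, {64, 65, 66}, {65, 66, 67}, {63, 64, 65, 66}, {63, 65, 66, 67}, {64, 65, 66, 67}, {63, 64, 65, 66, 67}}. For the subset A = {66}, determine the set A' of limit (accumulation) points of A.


A' = {67}

For each x ∈ X, list the open sets U ∈ τ with x ∈ U, then check whether U ∩ (A ∖ {x}) ≠ ∅ for every such U.
  x = 63: open {63, 65} ∋ x has {63, 65} ∩ (A ∖ {63}) = ∅, so x is NOT a limit point.
  x = 64: open {64, 65} ∋ x has {64, 65} ∩ (A ∖ {64}) = ∅, so x is NOT a limit point.
  x = 65: open {65} ∋ x has {65} ∩ (A ∖ {65}) = ∅, so x is NOT a limit point.
  x = 66: open {66} ∋ x has {66} ∩ (A ∖ {66}) = ∅, so x is NOT a limit point.
  x = 67: opens ∋ x are {66, 67}, {65, 66, 67}, {63, 65, 66, 67}, {64, 65, 66, 67}, {63, 64, 65, 66, 67}; each meets A ∖ {67}, so x IS a limit point.
Collecting: A' = {67}.


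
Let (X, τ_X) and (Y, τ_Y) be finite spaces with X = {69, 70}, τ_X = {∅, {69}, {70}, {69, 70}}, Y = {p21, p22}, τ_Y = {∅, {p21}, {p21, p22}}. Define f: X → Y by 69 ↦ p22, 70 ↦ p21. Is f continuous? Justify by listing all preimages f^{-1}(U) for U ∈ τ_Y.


f IS continuous.

Compute f^{-1}(U) for each U ∈ τ_Y:
  U = ∅: f^{-1}(U) = ∅ ∈ τ_X ✓.
  U = {p21}: f^{-1}(U) = {70} ∈ τ_X ✓.
  U = {p21, p22}: f^{-1}(U) = {69, 70} ∈ τ_X ✓.
Every preimage lies in τ_X, so f IS continuous.


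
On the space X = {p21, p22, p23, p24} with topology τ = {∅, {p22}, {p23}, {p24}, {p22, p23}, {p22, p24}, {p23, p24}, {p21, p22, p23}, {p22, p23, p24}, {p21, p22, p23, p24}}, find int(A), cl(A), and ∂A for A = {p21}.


int(A) = ∅, cl(A) = {p21}, ∂A = {p21}.

Closed sets in (X, τ) are complements of opens:
  closed(X, τ) = {∅, {p21}, {p24}, {p21, p22}, {p21, p23}, {p21, p24}, {p21, p22, p23}, {p21, p22, p24}, {p21, p23, p24}, {p21, p22, p23, p24}}.
int(A) = ⋃ {U ∈ τ : U ⊆ A}. Opens contained in A: ∅.
Taking the union of these: int(A) = ∅.
cl(A) = ⋂ {C closed : A ⊆ C}. Closed sets containing A: {p21}, {p21, p22}, {p21, p23}, {p21, p24}, {p21, p22, p23}, {p21, p22, p24}, {p21, p23, p24}, {p21, p22, p23, p24}.
Intersecting these: cl(A) = {p21}.
∂A = cl(A) ∖ int(A) = {p21} ∖ ∅ = {p21}.


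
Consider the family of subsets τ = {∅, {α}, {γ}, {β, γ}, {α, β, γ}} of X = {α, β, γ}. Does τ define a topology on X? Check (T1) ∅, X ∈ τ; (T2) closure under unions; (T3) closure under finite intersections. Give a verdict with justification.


τ is NOT a topology on X.

Axiom (T1): ∅ ∈ τ? Yes; X ∈ τ? Yes.
Axiom (T2/T3): check pairwise unions and intersections of members of τ.
Counterexample for (T2): {α} ∪ {γ} = {α, γ} ∉ τ. Therefore τ is NOT a topology.


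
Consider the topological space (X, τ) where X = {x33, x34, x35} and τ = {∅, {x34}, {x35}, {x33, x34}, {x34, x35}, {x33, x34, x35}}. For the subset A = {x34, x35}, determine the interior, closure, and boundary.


int(A) = {x34, x35}, cl(A) = {x33, x34, x35}, ∂A = {x33}.

Closed sets in (X, τ) are complements of opens:
  closed(X, τ) = {∅, {x33}, {x35}, {x33, x34}, {x33, x35}, {x33, x34, x35}}.
int(A) = ⋃ {U ∈ τ : U ⊆ A}. Opens contained in A: ∅, {x34}, {x35}, {x34, x35}.
Taking the union of these: int(A) = {x34, x35}.
cl(A) = ⋂ {C closed : A ⊆ C}. Closed sets containing A: {x33, x34, x35}.
Intersecting these: cl(A) = {x33, x34, x35}.
∂A = cl(A) ∖ int(A) = {x33, x34, x35} ∖ {x34, x35} = {x33}.


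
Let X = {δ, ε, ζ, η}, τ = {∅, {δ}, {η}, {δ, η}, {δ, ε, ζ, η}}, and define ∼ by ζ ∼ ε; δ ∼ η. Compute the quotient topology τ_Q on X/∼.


X/∼ = {[δ=η], [ε=ζ]}; |τ_Q| = 3.

Equivalence classes: [δ=η], [ε=ζ].
Quotient map π: X → X/∼ sends δ ↦ [δ=η], ε ↦ [ε=ζ], ζ ↦ [ε=ζ], η ↦ [δ=η].
For each subset V ⊆ X/∼, compute π^{-1}(V) ⊆ X and check whether π^{-1}(V) ∈ τ. V is open in τ_Q iff π^{-1}(V) ∈ τ.
  V = {}: π^{-1}(V) = ∅ ∈ τ ✓.
  V = {[δ=η]}: π^{-1}(V) = {δ, η} ∈ τ ✓.
  V = {[ε=ζ]}: π^{-1}(V) = {ε, ζ} ∉ τ ✗.
  V = {[δ=η], [ε=ζ]}: π^{-1}(V) = {δ, ε, ζ, η} ∈ τ ✓.
Open sets in the quotient: τ_Q = {{}, {[δ=η]}, {[δ=η], [ε=ζ]}} (3 elements).


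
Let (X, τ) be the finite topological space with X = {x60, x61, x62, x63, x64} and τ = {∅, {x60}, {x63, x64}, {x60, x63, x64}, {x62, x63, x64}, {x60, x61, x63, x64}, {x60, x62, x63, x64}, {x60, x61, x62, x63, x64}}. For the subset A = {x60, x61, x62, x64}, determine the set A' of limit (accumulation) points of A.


A' = {x61, x62, x63}

For each x ∈ X, list the open sets U ∈ τ with x ∈ U, then check whether U ∩ (A ∖ {x}) ≠ ∅ for every such U.
  x = x60: open {x60} ∋ x has {x60} ∩ (A ∖ {x60}) = ∅, so x is NOT a limit point.
  x = x61: opens ∋ x are {x60, x61, x63, x64}, {x60, x61, x62, x63, x64}; each meets A ∖ {x61}, so x IS a limit point.
  x = x62: opens ∋ x are {x62, x63, x64}, {x60, x62, x63, x64}, {x60, x61, x62, x63, x64}; each meets A ∖ {x62}, so x IS a limit point.
  x = x63: opens ∋ x are {x63, x64}, {x60, x63, x64}, {x62, x63, x64}, {x60, x61, x63, x64}, {x60, x62, x63, x64}, {x60, x61, x62, x63, x64}; each meets A ∖ {x63}, so x IS a limit point.
  x = x64: open {x63, x64} ∋ x has {x63, x64} ∩ (A ∖ {x64}) = ∅, so x is NOT a limit point.
Collecting: A' = {x61, x62, x63}.


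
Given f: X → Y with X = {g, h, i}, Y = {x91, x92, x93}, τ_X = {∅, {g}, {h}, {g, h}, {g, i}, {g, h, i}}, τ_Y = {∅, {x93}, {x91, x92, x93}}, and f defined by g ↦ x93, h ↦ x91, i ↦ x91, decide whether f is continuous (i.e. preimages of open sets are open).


f IS continuous.

Compute f^{-1}(U) for each U ∈ τ_Y:
  U = ∅: f^{-1}(U) = ∅ ∈ τ_X ✓.
  U = {x93}: f^{-1}(U) = {g} ∈ τ_X ✓.
  U = {x91, x92, x93}: f^{-1}(U) = {g, h, i} ∈ τ_X ✓.
Every preimage lies in τ_X, so f IS continuous.


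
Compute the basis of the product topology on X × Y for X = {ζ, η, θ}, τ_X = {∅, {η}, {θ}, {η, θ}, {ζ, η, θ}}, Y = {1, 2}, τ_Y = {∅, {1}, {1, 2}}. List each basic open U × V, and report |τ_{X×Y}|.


Basis B = {∅ × ∅, {η} × {1}, {θ} × {1}, {η} × {1, 2}, {η, θ} × {1}, {θ} × {1, 2}, {ζ, η, θ} × {1}, {η, θ} × {1, 2}, {ζ, η, θ} × {1, 2}}; |τ_{X×Y}| = 14.

Enumerate products U × V with U ∈ τ_X, V ∈ τ_Y (deduplicated):
  ∅ × ∅ = {} (∅)
  {η} × {1} = {(η,1)}
  {θ} × {1} = {(θ,1)}
  {η} × {1, 2} = {(η,1), (η,2)}
  {η, θ} × {1} = {(η,1), (θ,1)}
  {θ} × {1, 2} = {(θ,1), (θ,2)}
  {ζ, η, θ} × {1} = {(ζ,1), (η,1), (θ,1)}
  {η, θ} × {1, 2} = {(η,1), (η,2), (θ,1), (θ,2)}
  {ζ, η, θ} × {1, 2} = {(ζ,1), (ζ,2), (η,1), (η,2), (θ,1), (θ,2)}
These 9 distinct sets form the basis B.
Close under arbitrary unions to get τ_{X×Y}; counting gives |τ_{X×Y}| = 14.


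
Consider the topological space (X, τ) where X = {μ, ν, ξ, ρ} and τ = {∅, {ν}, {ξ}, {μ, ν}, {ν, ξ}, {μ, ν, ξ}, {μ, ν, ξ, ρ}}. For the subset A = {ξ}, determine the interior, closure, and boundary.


int(A) = {ξ}, cl(A) = {ξ, ρ}, ∂A = {ρ}.

Closed sets in (X, τ) are complements of opens:
  closed(X, τ) = {∅, {ρ}, {μ, ρ}, {ξ, ρ}, {μ, ν, ρ}, {μ, ξ, ρ}, {μ, ν, ξ, ρ}}.
int(A) = ⋃ {U ∈ τ : U ⊆ A}. Opens contained in A: ∅, {ξ}.
Taking the union of these: int(A) = {ξ}.
cl(A) = ⋂ {C closed : A ⊆ C}. Closed sets containing A: {ξ, ρ}, {μ, ξ, ρ}, {μ, ν, ξ, ρ}.
Intersecting these: cl(A) = {ξ, ρ}.
∂A = cl(A) ∖ int(A) = {ξ, ρ} ∖ {ξ} = {ρ}.


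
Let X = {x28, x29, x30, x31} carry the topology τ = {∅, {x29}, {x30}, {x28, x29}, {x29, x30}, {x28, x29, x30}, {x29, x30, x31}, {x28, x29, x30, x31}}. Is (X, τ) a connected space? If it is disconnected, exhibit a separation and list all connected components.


(X, τ) is connected.

Find clopen sets (U ∈ τ with X ∖ U ∈ τ):
  U = ∅, X ∖ U = {x28, x29, x30, x31} — both open, so U is clopen.
  U = {x28, x29, x30, x31}, X ∖ U = ∅ — both open, so U is clopen.
Only trivial clopens (∅ and X) exist, so (X, τ) is connected.
Compute connected components by grouping points that agree on all clopens:
  component: {x28, x29, x30, x31}


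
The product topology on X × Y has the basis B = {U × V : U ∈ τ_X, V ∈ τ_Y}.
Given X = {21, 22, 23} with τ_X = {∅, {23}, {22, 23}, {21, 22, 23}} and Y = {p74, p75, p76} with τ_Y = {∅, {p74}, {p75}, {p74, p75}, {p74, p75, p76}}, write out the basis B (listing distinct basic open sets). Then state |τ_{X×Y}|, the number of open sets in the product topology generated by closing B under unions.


Basis B = {∅ × ∅, {23} × {p74}, {23} × {p75}, {22, 23} × {p74}, {22, 23} × {p75}, {23} × {p74, p75}, {21, 22, 23} × {p74}, {21, 22, 23} × {p75}, {23} × {p74, p75, p76}, {22, 23} × {p74, p75}, {21, 22, 23} × {p74, p75}, {22, 23} × {p74, p75, p76}, {21, 22, 23} × {p74, p75, p76}}; |τ_{X×Y}| = 30.

Enumerate products U × V with U ∈ τ_X, V ∈ τ_Y (deduplicated):
  ∅ × ∅ = {} (∅)
  {23} × {p74} = {(23,p74)}
  {23} × {p75} = {(23,p75)}
  {22, 23} × {p74} = {(22,p74), (23,p74)}
  {22, 23} × {p75} = {(22,p75), (23,p75)}
  {23} × {p74, p75} = {(23,p74), (23,p75)}
  {21, 22, 23} × {p74} = {(21,p74), (22,p74), (23,p74)}
  {21, 22, 23} × {p75} = {(21,p75), (22,p75), (23,p75)}
  {23} × {p74, p75, p76} = {(23,p74), (23,p75), (23,p76)}
  {22, 23} × {p74, p75} = {(22,p74), (22,p75), (23,p74), (23,p75)}
  {21, 22, 23} × {p74, p75} = {(21,p74), (21,p75), (22,p74), (22,p75), (23,p74), (23,p75)}
  {22, 23} × {p74, p75, p76} = {(22,p74), (22,p75), (22,p76), (23,p74), (23,p75), (23,p76)}
  {21, 22, 23} × {p74, p75, p76} = {(21,p74), (21,p75), (21,p76), (22,p74), (22,p75), (22,p76), (23,p74), (23,p75), (23,p76)}
These 13 distinct sets form the basis B.
Close under arbitrary unions to get τ_{X×Y}; counting gives |τ_{X×Y}| = 30.


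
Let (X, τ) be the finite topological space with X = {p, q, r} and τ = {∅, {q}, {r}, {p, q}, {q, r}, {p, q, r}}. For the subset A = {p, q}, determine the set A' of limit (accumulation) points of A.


A' = {p}

For each x ∈ X, list the open sets U ∈ τ with x ∈ U, then check whether U ∩ (A ∖ {x}) ≠ ∅ for every such U.
  x = p: opens ∋ x are {p, q}, {p, q, r}; each meets A ∖ {p}, so x IS a limit point.
  x = q: open {q} ∋ x has {q} ∩ (A ∖ {q}) = ∅, so x is NOT a limit point.
  x = r: open {r} ∋ x has {r} ∩ (A ∖ {r}) = ∅, so x is NOT a limit point.
Collecting: A' = {p}.


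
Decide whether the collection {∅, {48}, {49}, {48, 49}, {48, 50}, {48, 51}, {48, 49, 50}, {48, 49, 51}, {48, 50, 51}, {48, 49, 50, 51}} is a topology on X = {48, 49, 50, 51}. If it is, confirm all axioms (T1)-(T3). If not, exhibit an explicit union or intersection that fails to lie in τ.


τ IS a topology on X.

Axiom (T1): ∅ ∈ τ? Yes; X ∈ τ? Yes.
Axiom (T2/T3): check pairwise unions and intersections of members of τ.
All pairwise intersections and unions checked — each lies in τ. Therefore τ satisfies (T1), (T2), (T3): it IS a topology on X.


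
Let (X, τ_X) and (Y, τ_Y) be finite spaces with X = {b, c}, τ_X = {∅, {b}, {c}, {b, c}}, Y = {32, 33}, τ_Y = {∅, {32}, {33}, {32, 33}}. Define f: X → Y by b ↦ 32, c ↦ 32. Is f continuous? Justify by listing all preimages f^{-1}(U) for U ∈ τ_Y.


f IS continuous.

Compute f^{-1}(U) for each U ∈ τ_Y:
  U = ∅: f^{-1}(U) = ∅ ∈ τ_X ✓.
  U = {32}: f^{-1}(U) = {b, c} ∈ τ_X ✓.
  U = {33}: f^{-1}(U) = ∅ ∈ τ_X ✓.
  U = {32, 33}: f^{-1}(U) = {b, c} ∈ τ_X ✓.
Every preimage lies in τ_X, so f IS continuous.


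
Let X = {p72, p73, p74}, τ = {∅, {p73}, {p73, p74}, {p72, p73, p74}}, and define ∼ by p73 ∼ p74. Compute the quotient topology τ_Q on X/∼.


X/∼ = {[p72], [p73=p74]}; |τ_Q| = 3.

Equivalence classes: [p72], [p73=p74].
Quotient map π: X → X/∼ sends p72 ↦ [p72], p73 ↦ [p73=p74], p74 ↦ [p73=p74].
For each subset V ⊆ X/∼, compute π^{-1}(V) ⊆ X and check whether π^{-1}(V) ∈ τ. V is open in τ_Q iff π^{-1}(V) ∈ τ.
  V = {}: π^{-1}(V) = ∅ ∈ τ ✓.
  V = {[p72]}: π^{-1}(V) = {p72} ∉ τ ✗.
  V = {[p73=p74]}: π^{-1}(V) = {p73, p74} ∈ τ ✓.
  V = {[p72], [p73=p74]}: π^{-1}(V) = {p72, p73, p74} ∈ τ ✓.
Open sets in the quotient: τ_Q = {{}, {[p73=p74]}, {[p72], [p73=p74]}} (3 elements).


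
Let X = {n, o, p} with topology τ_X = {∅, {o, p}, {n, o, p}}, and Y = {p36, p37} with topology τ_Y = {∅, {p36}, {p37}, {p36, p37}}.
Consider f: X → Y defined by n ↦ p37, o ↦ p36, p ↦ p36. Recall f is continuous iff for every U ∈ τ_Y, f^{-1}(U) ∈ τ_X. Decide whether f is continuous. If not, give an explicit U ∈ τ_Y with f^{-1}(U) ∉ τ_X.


f is NOT continuous.

Compute f^{-1}(U) for each U ∈ τ_Y:
  U = ∅: f^{-1}(U) = ∅ ∈ τ_X ✓.
  U = {p36}: f^{-1}(U) = {o, p} ∈ τ_X ✓.
  U = {p37}: f^{-1}(U) = {n} ∉ τ_X ✗.
  U = {p36, p37}: f^{-1}(U) = {n, o, p} ∈ τ_X ✓.
Found U = {p37} with f^{-1}(U) = {n} not in τ_X. Therefore f is NOT continuous.


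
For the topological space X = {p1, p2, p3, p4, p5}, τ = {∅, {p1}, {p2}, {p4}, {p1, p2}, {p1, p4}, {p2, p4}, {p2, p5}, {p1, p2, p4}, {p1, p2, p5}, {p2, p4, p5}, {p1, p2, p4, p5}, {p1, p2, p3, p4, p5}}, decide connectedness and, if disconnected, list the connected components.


(X, τ) is connected.

Find clopen sets (U ∈ τ with X ∖ U ∈ τ):
  U = ∅, X ∖ U = {p1, p2, p3, p4, p5} — both open, so U is clopen.
  U = {p1, p2, p3, p4, p5}, X ∖ U = ∅ — both open, so U is clopen.
Only trivial clopens (∅ and X) exist, so (X, τ) is connected.
Compute connected components by grouping points that agree on all clopens:
  component: {p1, p2, p3, p4, p5}


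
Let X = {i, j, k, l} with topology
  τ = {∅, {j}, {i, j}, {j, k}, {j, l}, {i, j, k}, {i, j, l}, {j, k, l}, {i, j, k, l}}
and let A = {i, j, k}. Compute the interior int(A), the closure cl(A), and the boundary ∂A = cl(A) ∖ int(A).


int(A) = {i, j, k}, cl(A) = {i, j, k, l}, ∂A = {l}.

Closed sets in (X, τ) are complements of opens:
  closed(X, τ) = {∅, {i}, {k}, {l}, {i, k}, {i, l}, {k, l}, {i, k, l}, {i, j, k, l}}.
int(A) = ⋃ {U ∈ τ : U ⊆ A}. Opens contained in A: ∅, {j}, {i, j}, {j, k}, {i, j, k}.
Taking the union of these: int(A) = {i, j, k}.
cl(A) = ⋂ {C closed : A ⊆ C}. Closed sets containing A: {i, j, k, l}.
Intersecting these: cl(A) = {i, j, k, l}.
∂A = cl(A) ∖ int(A) = {i, j, k, l} ∖ {i, j, k} = {l}.


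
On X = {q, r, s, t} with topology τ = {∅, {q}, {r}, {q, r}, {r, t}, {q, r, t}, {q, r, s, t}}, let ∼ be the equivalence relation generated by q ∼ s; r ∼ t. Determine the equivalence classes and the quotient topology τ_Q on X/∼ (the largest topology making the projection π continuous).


X/∼ = {[q=s], [r=t]}; |τ_Q| = 3.

Equivalence classes: [q=s], [r=t].
Quotient map π: X → X/∼ sends q ↦ [q=s], r ↦ [r=t], s ↦ [q=s], t ↦ [r=t].
For each subset V ⊆ X/∼, compute π^{-1}(V) ⊆ X and check whether π^{-1}(V) ∈ τ. V is open in τ_Q iff π^{-1}(V) ∈ τ.
  V = {}: π^{-1}(V) = ∅ ∈ τ ✓.
  V = {[q=s]}: π^{-1}(V) = {q, s} ∉ τ ✗.
  V = {[r=t]}: π^{-1}(V) = {r, t} ∈ τ ✓.
  V = {[q=s], [r=t]}: π^{-1}(V) = {q, r, s, t} ∈ τ ✓.
Open sets in the quotient: τ_Q = {{}, {[r=t]}, {[q=s], [r=t]}} (3 elements).


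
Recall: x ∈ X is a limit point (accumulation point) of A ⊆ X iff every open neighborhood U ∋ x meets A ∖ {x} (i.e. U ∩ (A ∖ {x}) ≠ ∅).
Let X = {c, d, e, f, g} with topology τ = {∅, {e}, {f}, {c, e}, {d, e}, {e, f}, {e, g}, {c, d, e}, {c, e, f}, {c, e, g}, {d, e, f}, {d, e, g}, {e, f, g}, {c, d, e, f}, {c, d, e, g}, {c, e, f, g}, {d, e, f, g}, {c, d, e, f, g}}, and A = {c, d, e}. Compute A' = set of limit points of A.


A' = {c, d, g}

For each x ∈ X, list the open sets U ∈ τ with x ∈ U, then check whether U ∩ (A ∖ {x}) ≠ ∅ for every such U.
  x = c: opens ∋ x are {c, e}, {c, d, e}, {c, e, f}, {c, e, g}, {c, d, e, f}, {c, d, e, g}, {c, e, f, g}, {c, d, e, f, g}; each meets A ∖ {c}, so x IS a limit point.
  x = d: opens ∋ x are {d, e}, {c, d, e}, {d, e, f}, {d, e, g}, {c, d, e, f}, {c, d, e, g}, {d, e, f, g}, {c, d, e, f, g}; each meets A ∖ {d}, so x IS a limit point.
  x = e: open {e} ∋ x has {e} ∩ (A ∖ {e}) = ∅, so x is NOT a limit point.
  x = f: open {f} ∋ x has {f} ∩ (A ∖ {f}) = ∅, so x is NOT a limit point.
  x = g: opens ∋ x are {e, g}, {c, e, g}, {d, e, g}, {e, f, g}, {c, d, e, g}, {c, e, f, g}, {d, e, f, g}, {c, d, e, f, g}; each meets A ∖ {g}, so x IS a limit point.
Collecting: A' = {c, d, g}.


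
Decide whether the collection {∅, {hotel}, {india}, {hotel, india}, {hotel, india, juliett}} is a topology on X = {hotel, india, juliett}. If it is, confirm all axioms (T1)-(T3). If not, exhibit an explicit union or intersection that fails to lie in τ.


τ IS a topology on X.

Axiom (T1): ∅ ∈ τ? Yes; X ∈ τ? Yes.
Axiom (T2/T3): check pairwise unions and intersections of members of τ.
All pairwise intersections and unions checked — each lies in τ. Therefore τ satisfies (T1), (T2), (T3): it IS a topology on X.


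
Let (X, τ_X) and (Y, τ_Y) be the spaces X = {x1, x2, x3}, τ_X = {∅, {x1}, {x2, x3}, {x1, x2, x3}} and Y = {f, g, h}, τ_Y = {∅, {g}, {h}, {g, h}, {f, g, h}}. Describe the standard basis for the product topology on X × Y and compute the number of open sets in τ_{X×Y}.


Basis B = {∅ × ∅, {x1} × {g}, {x1} × {h}, {x1} × {g, h}, {x2, x3} × {g}, {x2, x3} × {h}, {x1} × {f, g, h}, {x1, x2, x3} × {g}, {x1, x2, x3} × {h}, {x2, x3} × {g, h}, {x1, x2, x3} × {g, h}, {x2, x3} × {f, g, h}, {x1, x2, x3} × {f, g, h}}; |τ_{X×Y}| = 25.

Enumerate products U × V with U ∈ τ_X, V ∈ τ_Y (deduplicated):
  ∅ × ∅ = {} (∅)
  {x1} × {g} = {(x1,g)}
  {x1} × {h} = {(x1,h)}
  {x1} × {g, h} = {(x1,g), (x1,h)}
  {x2, x3} × {g} = {(x2,g), (x3,g)}
  {x2, x3} × {h} = {(x2,h), (x3,h)}
  {x1} × {f, g, h} = {(x1,f), (x1,g), (x1,h)}
  {x1, x2, x3} × {g} = {(x1,g), (x2,g), (x3,g)}
  {x1, x2, x3} × {h} = {(x1,h), (x2,h), (x3,h)}
  {x2, x3} × {g, h} = {(x2,g), (x2,h), (x3,g), (x3,h)}
  {x1, x2, x3} × {g, h} = {(x1,g), (x1,h), (x2,g), (x2,h), (x3,g), (x3,h)}
  {x2, x3} × {f, g, h} = {(x2,f), (x2,g), (x2,h), (x3,f), (x3,g), (x3,h)}
  {x1, x2, x3} × {f, g, h} = {(x1,f), (x1,g), (x1,h), (x2,f), (x2,g), (x2,h), (x3,f), (x3,g), (x3,h)}
These 13 distinct sets form the basis B.
Close under arbitrary unions to get τ_{X×Y}; counting gives |τ_{X×Y}| = 25.


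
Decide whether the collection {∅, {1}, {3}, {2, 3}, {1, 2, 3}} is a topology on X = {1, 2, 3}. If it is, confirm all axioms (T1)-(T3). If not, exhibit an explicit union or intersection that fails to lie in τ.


τ is NOT a topology on X.

Axiom (T1): ∅ ∈ τ? Yes; X ∈ τ? Yes.
Axiom (T2/T3): check pairwise unions and intersections of members of τ.
Counterexample for (T2): {1} ∪ {3} = {1, 3} ∉ τ. Therefore τ is NOT a topology.


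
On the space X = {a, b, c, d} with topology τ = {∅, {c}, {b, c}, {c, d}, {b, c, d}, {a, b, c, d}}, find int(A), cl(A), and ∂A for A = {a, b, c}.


int(A) = {b, c}, cl(A) = {a, b, c, d}, ∂A = {a, d}.

Closed sets in (X, τ) are complements of opens:
  closed(X, τ) = {∅, {a}, {a, b}, {a, d}, {a, b, d}, {a, b, c, d}}.
int(A) = ⋃ {U ∈ τ : U ⊆ A}. Opens contained in A: ∅, {c}, {b, c}.
Taking the union of these: int(A) = {b, c}.
cl(A) = ⋂ {C closed : A ⊆ C}. Closed sets containing A: {a, b, c, d}.
Intersecting these: cl(A) = {a, b, c, d}.
∂A = cl(A) ∖ int(A) = {a, b, c, d} ∖ {b, c} = {a, d}.


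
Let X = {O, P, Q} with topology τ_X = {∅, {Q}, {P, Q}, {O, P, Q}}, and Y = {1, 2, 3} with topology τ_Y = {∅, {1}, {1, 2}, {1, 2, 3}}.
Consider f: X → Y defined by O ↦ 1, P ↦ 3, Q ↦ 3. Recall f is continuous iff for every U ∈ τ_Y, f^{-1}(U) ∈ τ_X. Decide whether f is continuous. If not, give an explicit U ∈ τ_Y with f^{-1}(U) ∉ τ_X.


f is NOT continuous.

Compute f^{-1}(U) for each U ∈ τ_Y:
  U = ∅: f^{-1}(U) = ∅ ∈ τ_X ✓.
  U = {1}: f^{-1}(U) = {O} ∉ τ_X ✗.
  U = {1, 2}: f^{-1}(U) = {O} ∉ τ_X ✗.
  U = {1, 2, 3}: f^{-1}(U) = {O, P, Q} ∈ τ_X ✓.
Found U = {1} with f^{-1}(U) = {O} not in τ_X. Therefore f is NOT continuous.


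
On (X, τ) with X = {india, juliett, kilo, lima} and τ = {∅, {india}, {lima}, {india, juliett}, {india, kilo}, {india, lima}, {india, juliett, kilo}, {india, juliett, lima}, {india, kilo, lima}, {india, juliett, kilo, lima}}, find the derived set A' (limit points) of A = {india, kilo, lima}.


A' = {juliett, kilo}

For each x ∈ X, list the open sets U ∈ τ with x ∈ U, then check whether U ∩ (A ∖ {x}) ≠ ∅ for every such U.
  x = india: open {india} ∋ x has {india} ∩ (A ∖ {india}) = ∅, so x is NOT a limit point.
  x = juliett: opens ∋ x are {india, juliett}, {india, juliett, kilo}, {india, juliett, lima}, {india, juliett, kilo, lima}; each meets A ∖ {juliett}, so x IS a limit point.
  x = kilo: opens ∋ x are {india, kilo}, {india, juliett, kilo}, {india, kilo, lima}, {india, juliett, kilo, lima}; each meets A ∖ {kilo}, so x IS a limit point.
  x = lima: open {lima} ∋ x has {lima} ∩ (A ∖ {lima}) = ∅, so x is NOT a limit point.
Collecting: A' = {juliett, kilo}.


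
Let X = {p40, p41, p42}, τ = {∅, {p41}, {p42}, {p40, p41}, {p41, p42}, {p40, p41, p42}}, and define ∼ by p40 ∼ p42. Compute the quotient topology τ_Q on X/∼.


X/∼ = {[p40=p42], [p41]}; |τ_Q| = 3.

Equivalence classes: [p40=p42], [p41].
Quotient map π: X → X/∼ sends p40 ↦ [p40=p42], p41 ↦ [p41], p42 ↦ [p40=p42].
For each subset V ⊆ X/∼, compute π^{-1}(V) ⊆ X and check whether π^{-1}(V) ∈ τ. V is open in τ_Q iff π^{-1}(V) ∈ τ.
  V = {}: π^{-1}(V) = ∅ ∈ τ ✓.
  V = {[p40=p42]}: π^{-1}(V) = {p40, p42} ∉ τ ✗.
  V = {[p41]}: π^{-1}(V) = {p41} ∈ τ ✓.
  V = {[p40=p42], [p41]}: π^{-1}(V) = {p40, p41, p42} ∈ τ ✓.
Open sets in the quotient: τ_Q = {{}, {[p41]}, {[p40=p42], [p41]}} (3 elements).


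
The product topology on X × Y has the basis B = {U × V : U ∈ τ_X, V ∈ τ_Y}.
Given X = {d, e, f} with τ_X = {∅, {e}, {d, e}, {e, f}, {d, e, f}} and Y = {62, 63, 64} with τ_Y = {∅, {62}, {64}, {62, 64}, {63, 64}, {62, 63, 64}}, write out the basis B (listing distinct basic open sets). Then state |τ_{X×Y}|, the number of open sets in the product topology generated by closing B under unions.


Basis B = {∅ × ∅, {e} × {62}, {e} × {64}, {d, e} × {62}, {d, e} × {64}, {e} × {62, 64}, {e, f} × {62}, {e} × {63, 64}, {e, f} × {64}, {d, e, f} × {62}, {d, e, f} × {64}, {e} × {62, 63, 64}, {d, e} × {62, 64}, {d, e} × {63, 64}, {e, f} × {62, 64}, {e, f} × {63, 64}, {d, e} × {62, 63, 64}, {d, e, f} × {62, 64}, {d, e, f} × {63, 64}, {e, f} × {62, 63, 64}, {d, e, f} × {62, 63, 64}}; |τ_{X×Y}| = 70.

Enumerate products U × V with U ∈ τ_X, V ∈ τ_Y (deduplicated):
  ∅ × ∅ = {} (∅)
  {e} × {62} = {(e,62)}
  {e} × {64} = {(e,64)}
  {d, e} × {62} = {(d,62), (e,62)}
  {d, e} × {64} = {(d,64), (e,64)}
  {e} × {62, 64} = {(e,62), (e,64)}
  {e, f} × {62} = {(e,62), (f,62)}
  {e} × {63, 64} = {(e,63), (e,64)}
  {e, f} × {64} = {(e,64), (f,64)}
  {d, e, f} × {62} = {(d,62), (e,62), (f,62)}
  {d, e, f} × {64} = {(d,64), (e,64), (f,64)}
  {e} × {62, 63, 64} = {(e,62), (e,63), (e,64)}
  {d, e} × {62, 64} = {(d,62), (d,64), (e,62), (e,64)}
  {d, e} × {63, 64} = {(d,63), (d,64), (e,63), (e,64)}
  {e, f} × {62, 64} = {(e,62), (e,64), (f,62), (f,64)}
  {e, f} × {63, 64} = {(e,63), (e,64), (f,63), (f,64)}
  {d, e} × {62, 63, 64} = {(d,62), (d,63), (d,64), (e,62), (e,63), (e,64)}
  {d, e, f} × {62, 64} = {(d,62), (d,64), (e,62), (e,64), (f,62), (f,64)}
  {d, e, f} × {63, 64} = {(d,63), (d,64), (e,63), (e,64), (f,63), (f,64)}
  {e, f} × {62, 63, 64} = {(e,62), (e,63), (e,64), (f,62), (f,63), (f,64)}
  {d, e, f} × {62, 63, 64} = {(d,62), (d,63), (d,64), (e,62), (e,63), (e,64), (f,62), (f,63), (f,64)}
These 21 distinct sets form the basis B.
Close under arbitrary unions to get τ_{X×Y}; counting gives |τ_{X×Y}| = 70.


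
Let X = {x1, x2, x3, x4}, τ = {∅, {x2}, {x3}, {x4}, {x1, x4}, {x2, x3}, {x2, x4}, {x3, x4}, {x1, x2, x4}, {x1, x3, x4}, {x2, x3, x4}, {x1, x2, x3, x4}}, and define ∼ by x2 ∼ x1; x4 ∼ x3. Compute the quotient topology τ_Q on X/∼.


X/∼ = {[x1=x2], [x3=x4]}; |τ_Q| = 3.

Equivalence classes: [x1=x2], [x3=x4].
Quotient map π: X → X/∼ sends x1 ↦ [x1=x2], x2 ↦ [x1=x2], x3 ↦ [x3=x4], x4 ↦ [x3=x4].
For each subset V ⊆ X/∼, compute π^{-1}(V) ⊆ X and check whether π^{-1}(V) ∈ τ. V is open in τ_Q iff π^{-1}(V) ∈ τ.
  V = {}: π^{-1}(V) = ∅ ∈ τ ✓.
  V = {[x1=x2]}: π^{-1}(V) = {x1, x2} ∉ τ ✗.
  V = {[x3=x4]}: π^{-1}(V) = {x3, x4} ∈ τ ✓.
  V = {[x1=x2], [x3=x4]}: π^{-1}(V) = {x1, x2, x3, x4} ∈ τ ✓.
Open sets in the quotient: τ_Q = {{}, {[x3=x4]}, {[x1=x2], [x3=x4]}} (3 elements).


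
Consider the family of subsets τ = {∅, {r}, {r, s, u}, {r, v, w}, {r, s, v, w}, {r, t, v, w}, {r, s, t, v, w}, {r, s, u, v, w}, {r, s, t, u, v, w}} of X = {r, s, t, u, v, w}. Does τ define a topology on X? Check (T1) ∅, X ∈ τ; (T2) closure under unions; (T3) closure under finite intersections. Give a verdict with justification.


τ is NOT a topology on X.

Axiom (T1): ∅ ∈ τ? Yes; X ∈ τ? Yes.
Axiom (T2/T3): check pairwise unions and intersections of members of τ.
Counterexample for (T3): {r, s, u} ∩ {r, s, v, w} = {r, s} ∉ τ. Therefore τ is NOT a topology.


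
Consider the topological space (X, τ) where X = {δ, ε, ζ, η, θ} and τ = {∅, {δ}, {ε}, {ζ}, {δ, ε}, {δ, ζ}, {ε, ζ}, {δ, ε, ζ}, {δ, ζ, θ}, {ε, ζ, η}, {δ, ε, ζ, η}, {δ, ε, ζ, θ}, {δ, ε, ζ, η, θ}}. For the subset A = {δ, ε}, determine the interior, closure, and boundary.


int(A) = {δ, ε}, cl(A) = {δ, ε, η, θ}, ∂A = {η, θ}.

Closed sets in (X, τ) are complements of opens:
  closed(X, τ) = {∅, {η}, {θ}, {δ, θ}, {ε, η}, {η, θ}, {δ, η, θ}, {ε, η, θ}, {ζ, η, θ}, {δ, ε, η, θ}, {δ, ζ, η, θ}, {ε, ζ, η, θ}, {δ, ε, ζ, η, θ}}.
int(A) = ⋃ {U ∈ τ : U ⊆ A}. Opens contained in A: ∅, {δ}, {ε}, {δ, ε}.
Taking the union of these: int(A) = {δ, ε}.
cl(A) = ⋂ {C closed : A ⊆ C}. Closed sets containing A: {δ, ε, η, θ}, {δ, ε, ζ, η, θ}.
Intersecting these: cl(A) = {δ, ε, η, θ}.
∂A = cl(A) ∖ int(A) = {δ, ε, η, θ} ∖ {δ, ε} = {η, θ}.


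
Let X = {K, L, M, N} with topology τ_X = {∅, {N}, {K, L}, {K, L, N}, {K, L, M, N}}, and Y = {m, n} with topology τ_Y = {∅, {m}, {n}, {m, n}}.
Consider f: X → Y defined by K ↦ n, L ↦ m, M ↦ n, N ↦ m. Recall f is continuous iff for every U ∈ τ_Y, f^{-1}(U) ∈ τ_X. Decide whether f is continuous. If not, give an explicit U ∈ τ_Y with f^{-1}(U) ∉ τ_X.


f is NOT continuous.

Compute f^{-1}(U) for each U ∈ τ_Y:
  U = ∅: f^{-1}(U) = ∅ ∈ τ_X ✓.
  U = {m}: f^{-1}(U) = {L, N} ∉ τ_X ✗.
  U = {n}: f^{-1}(U) = {K, M} ∉ τ_X ✗.
  U = {m, n}: f^{-1}(U) = {K, L, M, N} ∈ τ_X ✓.
Found U = {m} with f^{-1}(U) = {L, N} not in τ_X. Therefore f is NOT continuous.


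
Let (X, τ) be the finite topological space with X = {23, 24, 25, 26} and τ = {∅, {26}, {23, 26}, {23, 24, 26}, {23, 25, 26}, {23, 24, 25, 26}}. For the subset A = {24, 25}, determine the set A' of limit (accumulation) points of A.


A' = ∅

For each x ∈ X, list the open sets U ∈ τ with x ∈ U, then check whether U ∩ (A ∖ {x}) ≠ ∅ for every such U.
  x = 23: open {23, 26} ∋ x has {23, 26} ∩ (A ∖ {23}) = ∅, so x is NOT a limit point.
  x = 24: open {23, 24, 26} ∋ x has {23, 24, 26} ∩ (A ∖ {24}) = ∅, so x is NOT a limit point.
  x = 25: open {23, 25, 26} ∋ x has {23, 25, 26} ∩ (A ∖ {25}) = ∅, so x is NOT a limit point.
  x = 26: open {26} ∋ x has {26} ∩ (A ∖ {26}) = ∅, so x is NOT a limit point.
Collecting: A' = ∅.


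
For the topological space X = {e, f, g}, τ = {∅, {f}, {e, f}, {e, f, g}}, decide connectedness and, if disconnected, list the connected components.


(X, τ) is connected.

Find clopen sets (U ∈ τ with X ∖ U ∈ τ):
  U = ∅, X ∖ U = {e, f, g} — both open, so U is clopen.
  U = {e, f, g}, X ∖ U = ∅ — both open, so U is clopen.
Only trivial clopens (∅ and X) exist, so (X, τ) is connected.
Compute connected components by grouping points that agree on all clopens:
  component: {e, f, g}


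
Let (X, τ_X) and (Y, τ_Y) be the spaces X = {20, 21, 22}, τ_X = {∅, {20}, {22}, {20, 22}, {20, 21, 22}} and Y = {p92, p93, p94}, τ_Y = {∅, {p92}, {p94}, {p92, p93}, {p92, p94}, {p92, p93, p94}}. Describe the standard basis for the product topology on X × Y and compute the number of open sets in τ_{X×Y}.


Basis B = {∅ × ∅, {20} × {p92}, {20} × {p94}, {22} × {p92}, {22} × {p94}, {20} × {p92, p93}, {20} × {p92, p94}, {20, 22} × {p92}, {20, 22} × {p94}, {22} × {p92, p93}, {22} × {p92, p94}, {20} × {p92, p93, p94}, {20, 21, 22} × {p92}, {20, 21, 22} × {p94}, {22} × {p92, p93, p94}, {20, 22} × {p92, p93}, {20, 22} × {p92, p94}, {20, 22} × {p92, p93, p94}, {20, 21, 22} × {p92, p93}, {20, 21, 22} × {p92, p94}, {20, 21, 22} × {p92, p93, p94}}; |τ_{X×Y}| = 70.

Enumerate products U × V with U ∈ τ_X, V ∈ τ_Y (deduplicated):
  ∅ × ∅ = {} (∅)
  {20} × {p92} = {(20,p92)}
  {20} × {p94} = {(20,p94)}
  {22} × {p92} = {(22,p92)}
  {22} × {p94} = {(22,p94)}
  {20} × {p92, p93} = {(20,p92), (20,p93)}
  {20} × {p92, p94} = {(20,p92), (20,p94)}
  {20, 22} × {p92} = {(20,p92), (22,p92)}
  {20, 22} × {p94} = {(20,p94), (22,p94)}
  {22} × {p92, p93} = {(22,p92), (22,p93)}
  {22} × {p92, p94} = {(22,p92), (22,p94)}
  {20} × {p92, p93, p94} = {(20,p92), (20,p93), (20,p94)}
  {20, 21, 22} × {p92} = {(20,p92), (21,p92), (22,p92)}
  {20, 21, 22} × {p94} = {(20,p94), (21,p94), (22,p94)}
  {22} × {p92, p93, p94} = {(22,p92), (22,p93), (22,p94)}
  {20, 22} × {p92, p93} = {(20,p92), (20,p93), (22,p92), (22,p93)}
  {20, 22} × {p92, p94} = {(20,p92), (20,p94), (22,p92), (22,p94)}
  {20, 22} × {p92, p93, p94} = {(20,p92), (20,p93), (20,p94), (22,p92), (22,p93), (22,p94)}
  {20, 21, 22} × {p92, p93} = {(20,p92), (20,p93), (21,p92), (21,p93), (22,p92), (22,p93)}
  {20, 21, 22} × {p92, p94} = {(20,p92), (20,p94), (21,p92), (21,p94), (22,p92), (22,p94)}
  {20, 21, 22} × {p92, p93, p94} = {(20,p92), (20,p93), (20,p94), (21,p92), (21,p93), (21,p94), (22,p92), (22,p93), (22,p94)}
These 21 distinct sets form the basis B.
Close under arbitrary unions to get τ_{X×Y}; counting gives |τ_{X×Y}| = 70.
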